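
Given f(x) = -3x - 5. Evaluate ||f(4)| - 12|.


f(4) = -17
|-17| = 17
|17 - 12| = 5

5


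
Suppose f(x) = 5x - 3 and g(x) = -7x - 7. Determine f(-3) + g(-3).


f(-3) = -18
g(-3) = 14
Sum = -4

-4


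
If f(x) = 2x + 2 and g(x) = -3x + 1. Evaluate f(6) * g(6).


f(6) = 14
g(6) = -17
Product = -238

-238


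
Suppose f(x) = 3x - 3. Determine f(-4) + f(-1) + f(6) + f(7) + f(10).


f(-4) = -15
f(-1) = -6
f(6) = 15
f(7) = 18
f(10) = 27
Sum = 39

39


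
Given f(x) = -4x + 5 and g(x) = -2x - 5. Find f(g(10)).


g(10) = -25
f(-25) = 105

105


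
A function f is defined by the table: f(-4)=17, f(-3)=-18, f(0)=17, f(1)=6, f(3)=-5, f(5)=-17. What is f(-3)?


Reading from the table at x = -3

-18


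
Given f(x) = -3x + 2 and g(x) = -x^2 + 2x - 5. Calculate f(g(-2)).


g(-2) = -13
f(-13) = 41

41


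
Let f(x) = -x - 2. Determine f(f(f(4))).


f(4) = -6
f(-6) = 4
f(4) = -6

-6


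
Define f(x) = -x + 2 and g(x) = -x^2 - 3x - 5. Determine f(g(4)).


g(4) = -33
f(-33) = 35

35


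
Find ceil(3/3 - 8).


3/3 = 1
1 - 8 = -7
ceil(-7) = -7

-7


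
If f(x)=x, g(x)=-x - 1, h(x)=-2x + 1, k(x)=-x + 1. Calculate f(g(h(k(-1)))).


k(-1) = 2
h(2) = -3
g(-3) = 2
f(2) = 2

2


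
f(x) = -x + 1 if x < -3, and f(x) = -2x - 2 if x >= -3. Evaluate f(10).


-22


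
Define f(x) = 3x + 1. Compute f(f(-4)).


f(-4) = -11
f(-11) = -32

-32


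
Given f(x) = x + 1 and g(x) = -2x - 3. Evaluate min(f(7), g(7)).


f(7) = 8
g(7) = -17
min = -17

-17


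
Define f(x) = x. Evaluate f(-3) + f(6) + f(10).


f(-3) = -3
f(6) = 6
f(10) = 10
Sum = 13

13


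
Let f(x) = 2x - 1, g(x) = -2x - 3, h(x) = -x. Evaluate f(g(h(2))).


1


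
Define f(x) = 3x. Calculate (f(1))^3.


f(1) = 3
(3)^3 = 27

27


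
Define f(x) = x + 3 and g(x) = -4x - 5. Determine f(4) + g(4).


-14


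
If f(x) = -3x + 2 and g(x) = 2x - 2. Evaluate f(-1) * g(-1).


f(-1) = 5
g(-1) = -4
Product = -20

-20


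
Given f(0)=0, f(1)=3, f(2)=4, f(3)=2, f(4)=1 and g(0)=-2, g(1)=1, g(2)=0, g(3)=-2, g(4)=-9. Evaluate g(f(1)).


f(1) = 3
g(3) = -2

-2


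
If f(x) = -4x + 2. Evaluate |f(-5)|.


f(-5) = 22
|22| = 22

22


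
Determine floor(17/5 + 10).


17/5 = 3.4
3.4 + 10 = 13.4
floor(13.4) = 13

13


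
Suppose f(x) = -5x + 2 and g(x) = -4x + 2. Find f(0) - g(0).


0


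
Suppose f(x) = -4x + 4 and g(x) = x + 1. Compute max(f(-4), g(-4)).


f(-4) = 20
g(-4) = -3
max = 20

20


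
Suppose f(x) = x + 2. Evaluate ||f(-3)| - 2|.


1


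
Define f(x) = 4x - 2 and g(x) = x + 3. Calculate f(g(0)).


g(0) = 3
f(3) = 10

10


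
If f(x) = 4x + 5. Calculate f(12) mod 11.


9


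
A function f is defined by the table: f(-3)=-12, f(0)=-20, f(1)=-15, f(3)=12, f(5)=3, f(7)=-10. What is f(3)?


Reading from the table at x = 3

12


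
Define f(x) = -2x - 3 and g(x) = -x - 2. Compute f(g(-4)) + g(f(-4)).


f(g(-4)) = -7
g(f(-4)) = -7
Sum = -14

-14


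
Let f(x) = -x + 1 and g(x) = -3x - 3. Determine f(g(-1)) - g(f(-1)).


f(g(-1)) = 1
g(f(-1)) = -9
Difference = 10

10


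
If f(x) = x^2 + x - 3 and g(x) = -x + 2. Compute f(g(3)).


-3


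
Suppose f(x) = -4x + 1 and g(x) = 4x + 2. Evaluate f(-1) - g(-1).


f(-1) = 5
g(-1) = -2
Difference = 7

7


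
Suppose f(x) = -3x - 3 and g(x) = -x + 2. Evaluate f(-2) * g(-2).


f(-2) = 3
g(-2) = 4
Product = 12

12


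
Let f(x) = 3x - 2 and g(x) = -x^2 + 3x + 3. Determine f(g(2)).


13


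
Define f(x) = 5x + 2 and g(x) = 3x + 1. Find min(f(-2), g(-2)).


-8


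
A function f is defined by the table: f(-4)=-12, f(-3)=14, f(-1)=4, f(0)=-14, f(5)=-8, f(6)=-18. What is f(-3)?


Reading from the table at x = -3

14


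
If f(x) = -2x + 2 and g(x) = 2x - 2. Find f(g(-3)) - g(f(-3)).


f(g(-3)) = 18
g(f(-3)) = 14
Difference = 4

4


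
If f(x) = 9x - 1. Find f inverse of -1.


Solve 9x - 1 = -1
x = (-1 + 1) / 9 = 0

0


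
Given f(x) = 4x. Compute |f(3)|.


f(3) = 12
|12| = 12

12


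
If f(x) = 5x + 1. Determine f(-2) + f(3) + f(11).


f(-2) = -9
f(3) = 16
f(11) = 56
Sum = 63

63


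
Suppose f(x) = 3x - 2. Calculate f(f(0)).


f(0) = -2
f(-2) = -8

-8


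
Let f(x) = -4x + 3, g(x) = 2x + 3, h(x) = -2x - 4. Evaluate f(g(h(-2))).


h(-2) = 0
g(0) = 3
f(3) = -9

-9


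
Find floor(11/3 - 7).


11/3 = 3.6667
3.6667 - 7 = -3.3333
floor(-3.3333) = -4

-4


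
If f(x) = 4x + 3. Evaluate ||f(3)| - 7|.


f(3) = 15
|15| = 15
|15 - 7| = 8

8


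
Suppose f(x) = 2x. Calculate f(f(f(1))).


f(1) = 2
f(2) = 4
f(4) = 8

8


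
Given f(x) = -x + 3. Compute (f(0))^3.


f(0) = 3
(3)^3 = 27

27


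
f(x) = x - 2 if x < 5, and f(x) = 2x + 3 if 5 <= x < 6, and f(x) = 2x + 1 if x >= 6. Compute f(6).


6 satisfies x >= 6
f(6) = 13

13


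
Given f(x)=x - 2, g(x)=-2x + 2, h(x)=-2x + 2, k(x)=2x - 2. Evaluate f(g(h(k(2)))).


k(2) = 2
h(2) = -2
g(-2) = 6
f(6) = 4

4


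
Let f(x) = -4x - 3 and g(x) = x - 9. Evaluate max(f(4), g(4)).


f(4) = -19
g(4) = -5
max = -5

-5


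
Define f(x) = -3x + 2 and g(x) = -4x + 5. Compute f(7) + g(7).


-42


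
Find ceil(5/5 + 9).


5/5 = 1
1 + 9 = 10
ceil(10) = 10

10


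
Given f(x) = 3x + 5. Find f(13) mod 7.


f(13) = 44
44 mod 7 = 2

2


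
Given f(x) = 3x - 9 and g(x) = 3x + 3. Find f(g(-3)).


-27


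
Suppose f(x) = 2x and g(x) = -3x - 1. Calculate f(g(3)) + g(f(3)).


f(g(3)) = -20
g(f(3)) = -19
Sum = -39

-39


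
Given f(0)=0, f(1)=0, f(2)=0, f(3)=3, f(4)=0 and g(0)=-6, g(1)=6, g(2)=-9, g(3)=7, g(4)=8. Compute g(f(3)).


f(3) = 3
g(3) = 7

7


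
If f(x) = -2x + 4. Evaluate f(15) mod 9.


1


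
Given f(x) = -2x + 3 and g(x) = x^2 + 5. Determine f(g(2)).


g(2) = 9
f(9) = -15

-15


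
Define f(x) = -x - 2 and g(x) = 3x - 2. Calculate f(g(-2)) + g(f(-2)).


4


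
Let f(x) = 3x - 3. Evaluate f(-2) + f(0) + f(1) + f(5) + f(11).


30


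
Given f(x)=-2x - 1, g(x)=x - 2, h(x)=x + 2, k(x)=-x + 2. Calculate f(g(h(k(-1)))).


k(-1) = 3
h(3) = 5
g(5) = 3
f(3) = -7

-7


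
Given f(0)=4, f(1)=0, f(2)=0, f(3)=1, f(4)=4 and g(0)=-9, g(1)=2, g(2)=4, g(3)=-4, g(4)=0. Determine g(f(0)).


0


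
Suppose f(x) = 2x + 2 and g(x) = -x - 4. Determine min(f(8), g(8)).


f(8) = 18
g(8) = -12
min = -12

-12


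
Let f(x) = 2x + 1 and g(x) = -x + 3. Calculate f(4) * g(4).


-9


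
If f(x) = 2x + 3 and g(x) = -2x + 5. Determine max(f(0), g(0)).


f(0) = 3
g(0) = 5
max = 5

5


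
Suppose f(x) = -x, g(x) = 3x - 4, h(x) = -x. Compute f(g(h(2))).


h(2) = -2
g(-2) = -10
f(-10) = 10

10


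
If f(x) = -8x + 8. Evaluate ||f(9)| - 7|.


f(9) = -64
|-64| = 64
|64 - 7| = 57

57


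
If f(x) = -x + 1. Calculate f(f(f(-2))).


3


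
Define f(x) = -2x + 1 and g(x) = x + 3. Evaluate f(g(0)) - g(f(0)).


f(g(0)) = -5
g(f(0)) = 4
Difference = -9

-9


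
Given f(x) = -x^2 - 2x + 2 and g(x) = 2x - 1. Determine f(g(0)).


g(0) = -1
f(-1) = (-1)*(-1)^2 - 2*(-1) + 2 = 3

3


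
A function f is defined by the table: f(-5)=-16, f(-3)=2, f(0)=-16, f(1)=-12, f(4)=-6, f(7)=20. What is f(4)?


Reading from the table at x = 4

-6


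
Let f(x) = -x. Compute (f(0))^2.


f(0) = 0
(0)^2 = 0

0


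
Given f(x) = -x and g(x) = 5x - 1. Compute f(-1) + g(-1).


f(-1) = 1
g(-1) = -6
Sum = -5

-5


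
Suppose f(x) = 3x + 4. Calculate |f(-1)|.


f(-1) = 1
|1| = 1

1


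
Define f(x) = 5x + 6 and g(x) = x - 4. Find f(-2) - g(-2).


f(-2) = -4
g(-2) = -6
Difference = 2

2


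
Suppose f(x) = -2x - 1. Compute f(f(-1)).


f(-1) = 1
f(1) = -3

-3


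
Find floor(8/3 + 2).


4


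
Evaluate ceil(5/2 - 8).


5/2 = 2.5
2.5 - 8 = -5.5
ceil(-5.5) = -5

-5


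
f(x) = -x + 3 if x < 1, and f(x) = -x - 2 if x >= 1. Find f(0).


0 satisfies x < 1
f(0) = 3

3


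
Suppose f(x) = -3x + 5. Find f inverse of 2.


Solve -3x + 5 = 2
x = (2 - 5) / (-3) = 1

1


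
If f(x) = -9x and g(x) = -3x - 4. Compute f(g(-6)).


g(-6) = 14
f(14) = -126

-126


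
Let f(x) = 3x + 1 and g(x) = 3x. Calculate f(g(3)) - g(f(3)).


-2


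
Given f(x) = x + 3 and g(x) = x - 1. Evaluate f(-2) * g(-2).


f(-2) = 1
g(-2) = -3
Product = -3

-3


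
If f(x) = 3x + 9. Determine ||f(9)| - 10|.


f(9) = 36
|36| = 36
|36 - 10| = 26

26


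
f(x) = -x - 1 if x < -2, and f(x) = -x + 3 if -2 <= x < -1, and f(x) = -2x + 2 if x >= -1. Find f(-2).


-2 satisfies -2 <= x < -1
f(-2) = 5

5


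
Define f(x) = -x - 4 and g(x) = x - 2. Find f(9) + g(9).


f(9) = -13
g(9) = 7
Sum = -6

-6


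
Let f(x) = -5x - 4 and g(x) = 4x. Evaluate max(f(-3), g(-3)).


f(-3) = 11
g(-3) = -12
max = 11

11


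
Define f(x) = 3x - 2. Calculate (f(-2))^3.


f(-2) = -8
(-8)^3 = -512

-512


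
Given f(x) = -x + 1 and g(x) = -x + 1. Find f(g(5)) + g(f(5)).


f(g(5)) = 5
g(f(5)) = 5
Sum = 10

10


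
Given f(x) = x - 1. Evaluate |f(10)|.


f(10) = 9
|9| = 9

9


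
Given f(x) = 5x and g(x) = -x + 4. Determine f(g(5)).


g(5) = -1
f(-1) = -5

-5


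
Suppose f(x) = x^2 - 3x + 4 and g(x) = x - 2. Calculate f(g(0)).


g(0) = -2
f(-2) = 1*(-2)^2 - 3*(-2) + 4 = 14

14


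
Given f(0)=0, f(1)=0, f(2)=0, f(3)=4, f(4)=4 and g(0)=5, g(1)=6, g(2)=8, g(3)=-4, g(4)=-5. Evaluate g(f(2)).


5


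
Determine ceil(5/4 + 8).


5/4 = 1.25
1.25 + 8 = 9.25
ceil(9.25) = 10

10


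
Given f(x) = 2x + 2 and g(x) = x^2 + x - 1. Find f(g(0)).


g(0) = -1
f(-1) = 0

0


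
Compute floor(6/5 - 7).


6/5 = 1.2
1.2 - 7 = -5.8
floor(-5.8) = -6

-6


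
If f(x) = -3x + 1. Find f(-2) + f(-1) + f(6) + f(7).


f(-2) = 7
f(-1) = 4
f(6) = -17
f(7) = -20
Sum = -26

-26


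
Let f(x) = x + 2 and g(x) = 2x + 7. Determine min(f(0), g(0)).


f(0) = 2
g(0) = 7
min = 2

2


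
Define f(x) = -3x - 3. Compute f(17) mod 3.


f(17) = -54
-54 mod 3 = 0

0


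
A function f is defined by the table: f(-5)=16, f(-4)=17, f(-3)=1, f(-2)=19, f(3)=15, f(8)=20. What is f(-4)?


Reading from the table at x = -4

17


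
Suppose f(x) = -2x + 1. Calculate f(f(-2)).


f(-2) = 5
f(5) = -9

-9


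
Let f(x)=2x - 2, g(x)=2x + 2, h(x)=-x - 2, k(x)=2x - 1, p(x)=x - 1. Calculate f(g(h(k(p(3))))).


p(3) = 2
k(2) = 3
h(3) = -5
g(-5) = -8
f(-8) = -18

-18


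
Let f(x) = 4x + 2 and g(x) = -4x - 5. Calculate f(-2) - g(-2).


f(-2) = -6
g(-2) = 3
Difference = -9

-9


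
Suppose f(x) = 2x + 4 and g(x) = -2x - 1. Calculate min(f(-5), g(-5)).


-6


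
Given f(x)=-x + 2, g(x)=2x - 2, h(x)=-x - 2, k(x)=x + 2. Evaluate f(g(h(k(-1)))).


k(-1) = 1
h(1) = -3
g(-3) = -8
f(-8) = 10

10


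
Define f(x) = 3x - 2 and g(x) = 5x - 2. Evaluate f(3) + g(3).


f(3) = 7
g(3) = 13
Sum = 20

20


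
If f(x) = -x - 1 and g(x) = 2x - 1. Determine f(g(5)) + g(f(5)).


-23


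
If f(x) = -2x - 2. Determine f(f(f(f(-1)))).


f(-1) = 0
f(0) = -2
f(-2) = 2
f(2) = -6

-6


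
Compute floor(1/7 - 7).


1/7 = 0.1429
0.1429 - 7 = -6.8571
floor(-6.8571) = -7

-7


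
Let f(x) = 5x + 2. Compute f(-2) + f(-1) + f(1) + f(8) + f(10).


90


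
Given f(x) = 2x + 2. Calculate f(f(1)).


10


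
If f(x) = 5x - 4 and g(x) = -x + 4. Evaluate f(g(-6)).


g(-6) = 10
f(10) = 46

46


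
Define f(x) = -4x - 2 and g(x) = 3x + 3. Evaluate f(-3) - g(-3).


16


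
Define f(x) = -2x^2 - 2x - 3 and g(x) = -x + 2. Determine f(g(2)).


g(2) = 0
f(0) = (-2)*(0)^2 - 2*(0) - 3 = -3

-3


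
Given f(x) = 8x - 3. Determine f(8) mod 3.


f(8) = 61
61 mod 3 = 1

1


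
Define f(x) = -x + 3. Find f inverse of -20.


Solve -x + 3 = -20
x = (-20 - 3) / (-1) = 23

23


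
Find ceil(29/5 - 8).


29/5 = 5.8
5.8 - 8 = -2.2
ceil(-2.2) = -2

-2


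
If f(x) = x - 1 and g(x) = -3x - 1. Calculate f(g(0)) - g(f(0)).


f(g(0)) = -2
g(f(0)) = 2
Difference = -4

-4


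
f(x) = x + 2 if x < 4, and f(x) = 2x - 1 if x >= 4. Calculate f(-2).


-2 satisfies x < 4
f(-2) = 0

0


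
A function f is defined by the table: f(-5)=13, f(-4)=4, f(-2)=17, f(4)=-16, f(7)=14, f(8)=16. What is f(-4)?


4


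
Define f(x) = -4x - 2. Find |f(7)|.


f(7) = -30
|-30| = 30

30


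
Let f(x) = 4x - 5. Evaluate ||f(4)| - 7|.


4


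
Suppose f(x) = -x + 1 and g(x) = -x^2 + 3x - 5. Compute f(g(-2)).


g(-2) = -15
f(-15) = 16

16


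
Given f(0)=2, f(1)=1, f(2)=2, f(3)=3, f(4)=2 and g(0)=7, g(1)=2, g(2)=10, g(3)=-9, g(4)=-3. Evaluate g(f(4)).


f(4) = 2
g(2) = 10

10


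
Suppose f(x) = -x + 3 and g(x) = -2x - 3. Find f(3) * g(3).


0


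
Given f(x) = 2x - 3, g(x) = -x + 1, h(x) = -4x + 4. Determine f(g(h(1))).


h(1) = 0
g(0) = 1
f(1) = -1

-1


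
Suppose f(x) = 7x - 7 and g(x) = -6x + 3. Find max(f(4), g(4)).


f(4) = 21
g(4) = -21
max = 21

21


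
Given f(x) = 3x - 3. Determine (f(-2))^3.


-729


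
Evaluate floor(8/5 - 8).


-7


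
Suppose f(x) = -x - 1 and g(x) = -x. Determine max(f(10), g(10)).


f(10) = -11
g(10) = -10
max = -10

-10


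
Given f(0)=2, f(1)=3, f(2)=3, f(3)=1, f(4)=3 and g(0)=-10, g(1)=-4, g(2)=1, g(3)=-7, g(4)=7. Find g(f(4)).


f(4) = 3
g(3) = -7

-7


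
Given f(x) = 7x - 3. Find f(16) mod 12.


f(16) = 109
109 mod 12 = 1

1


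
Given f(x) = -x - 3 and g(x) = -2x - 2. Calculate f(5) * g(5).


f(5) = -8
g(5) = -12
Product = 96

96


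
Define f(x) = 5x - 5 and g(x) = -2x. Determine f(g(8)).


g(8) = -16
f(-16) = -85

-85


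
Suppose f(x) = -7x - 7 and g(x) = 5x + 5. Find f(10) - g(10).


f(10) = -77
g(10) = 55
Difference = -132

-132


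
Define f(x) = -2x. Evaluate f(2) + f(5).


f(2) = -4
f(5) = -10
Sum = -14

-14


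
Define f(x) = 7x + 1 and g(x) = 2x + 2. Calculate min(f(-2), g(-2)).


f(-2) = -13
g(-2) = -2
min = -13

-13


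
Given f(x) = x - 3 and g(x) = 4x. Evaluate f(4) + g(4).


f(4) = 1
g(4) = 16
Sum = 17

17


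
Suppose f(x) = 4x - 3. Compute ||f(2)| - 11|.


f(2) = 5
|5| = 5
|5 - 11| = 6

6


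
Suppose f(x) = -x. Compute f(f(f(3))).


f(3) = -3
f(-3) = 3
f(3) = -3

-3


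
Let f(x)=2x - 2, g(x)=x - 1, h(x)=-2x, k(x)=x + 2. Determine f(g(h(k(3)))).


-24


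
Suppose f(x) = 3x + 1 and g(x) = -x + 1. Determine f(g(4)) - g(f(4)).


f(g(4)) = -8
g(f(4)) = -12
Difference = 4

4


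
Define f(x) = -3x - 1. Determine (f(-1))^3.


f(-1) = 2
(2)^3 = 8

8


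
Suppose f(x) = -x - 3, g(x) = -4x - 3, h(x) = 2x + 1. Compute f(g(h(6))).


h(6) = 13
g(13) = -55
f(-55) = 52

52


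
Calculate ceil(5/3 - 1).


5/3 = 1.6667
1.6667 - 1 = 0.6667
ceil(0.6667) = 1

1


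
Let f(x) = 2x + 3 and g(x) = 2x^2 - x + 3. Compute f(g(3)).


g(3) = 18
f(18) = 39

39


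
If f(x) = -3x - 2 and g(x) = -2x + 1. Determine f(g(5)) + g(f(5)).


f(g(5)) = 25
g(f(5)) = 35
Sum = 60

60


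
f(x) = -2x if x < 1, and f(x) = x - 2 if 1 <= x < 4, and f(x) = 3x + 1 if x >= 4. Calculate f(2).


0


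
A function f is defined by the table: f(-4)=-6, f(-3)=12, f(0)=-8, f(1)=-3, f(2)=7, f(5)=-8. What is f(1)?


Reading from the table at x = 1

-3


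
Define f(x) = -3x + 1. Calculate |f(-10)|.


31


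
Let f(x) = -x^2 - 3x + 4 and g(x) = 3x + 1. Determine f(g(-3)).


g(-3) = -8
f(-8) = (-1)*(-8)^2 - 3*(-8) + 4 = -36

-36


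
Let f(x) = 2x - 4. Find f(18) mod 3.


f(18) = 32
32 mod 3 = 2

2


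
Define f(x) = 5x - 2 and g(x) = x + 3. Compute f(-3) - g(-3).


f(-3) = -17
g(-3) = 0
Difference = -17

-17


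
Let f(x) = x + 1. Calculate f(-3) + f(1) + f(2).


f(-3) = -2
f(1) = 2
f(2) = 3
Sum = 3

3


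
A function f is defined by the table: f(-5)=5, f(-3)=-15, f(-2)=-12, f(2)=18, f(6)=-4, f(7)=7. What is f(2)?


18


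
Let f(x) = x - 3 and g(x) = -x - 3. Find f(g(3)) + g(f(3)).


f(g(3)) = -9
g(f(3)) = -3
Sum = -12

-12


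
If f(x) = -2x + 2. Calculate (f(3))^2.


f(3) = -4
(-4)^2 = 16

16


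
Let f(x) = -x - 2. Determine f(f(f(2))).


f(2) = -4
f(-4) = 2
f(2) = -4

-4


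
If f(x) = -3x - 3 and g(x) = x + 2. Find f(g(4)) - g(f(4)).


f(g(4)) = -21
g(f(4)) = -13
Difference = -8

-8


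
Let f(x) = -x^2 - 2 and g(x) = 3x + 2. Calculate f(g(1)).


g(1) = 5
f(5) = (-1)*(5)^2 - 2 = -27

-27


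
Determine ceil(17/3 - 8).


17/3 = 5.6667
5.6667 - 8 = -2.3333
ceil(-2.3333) = -2

-2


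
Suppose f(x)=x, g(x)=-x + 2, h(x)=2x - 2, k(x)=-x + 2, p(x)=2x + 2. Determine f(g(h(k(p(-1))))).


p(-1) = 0
k(0) = 2
h(2) = 2
g(2) = 0
f(0) = 0

0


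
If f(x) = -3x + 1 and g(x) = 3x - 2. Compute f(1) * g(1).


f(1) = -2
g(1) = 1
Product = -2

-2


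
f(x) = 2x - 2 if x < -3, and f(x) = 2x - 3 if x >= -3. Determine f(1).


1 satisfies x >= -3
f(1) = -1

-1


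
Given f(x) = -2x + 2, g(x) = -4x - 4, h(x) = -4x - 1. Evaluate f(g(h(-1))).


h(-1) = 3
g(3) = -16
f(-16) = 34

34


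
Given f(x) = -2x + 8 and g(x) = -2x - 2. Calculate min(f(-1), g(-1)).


f(-1) = 10
g(-1) = 0
min = 0

0


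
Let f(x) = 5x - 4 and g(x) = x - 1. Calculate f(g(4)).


g(4) = 3
f(3) = 11

11


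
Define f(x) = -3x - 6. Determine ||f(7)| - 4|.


f(7) = -27
|-27| = 27
|27 - 4| = 23

23


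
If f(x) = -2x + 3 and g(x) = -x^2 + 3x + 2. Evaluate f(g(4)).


g(4) = -2
f(-2) = 7

7


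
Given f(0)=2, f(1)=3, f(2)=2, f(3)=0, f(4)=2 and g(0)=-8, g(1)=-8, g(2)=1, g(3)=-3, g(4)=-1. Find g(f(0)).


f(0) = 2
g(2) = 1

1


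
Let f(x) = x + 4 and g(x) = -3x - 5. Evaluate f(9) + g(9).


f(9) = 13
g(9) = -32
Sum = -19

-19


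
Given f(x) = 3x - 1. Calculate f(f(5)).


41


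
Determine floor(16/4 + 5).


16/4 = 4
4 + 5 = 9
floor(9) = 9

9


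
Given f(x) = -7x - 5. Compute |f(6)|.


f(6) = -47
|-47| = 47

47


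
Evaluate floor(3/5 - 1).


3/5 = 0.6
0.6 - 1 = -0.4
floor(-0.4) = -1

-1


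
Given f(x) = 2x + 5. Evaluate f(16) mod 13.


11


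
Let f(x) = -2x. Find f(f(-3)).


f(-3) = 6
f(6) = -12

-12


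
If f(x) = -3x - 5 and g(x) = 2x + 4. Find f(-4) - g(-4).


f(-4) = 7
g(-4) = -4
Difference = 11

11


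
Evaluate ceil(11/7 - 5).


11/7 = 1.5714
1.5714 - 5 = -3.4286
ceil(-3.4286) = -3

-3


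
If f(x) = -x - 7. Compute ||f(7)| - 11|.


f(7) = -14
|-14| = 14
|14 - 11| = 3

3


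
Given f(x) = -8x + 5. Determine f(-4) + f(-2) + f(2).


f(-4) = 37
f(-2) = 21
f(2) = -11
Sum = 47

47


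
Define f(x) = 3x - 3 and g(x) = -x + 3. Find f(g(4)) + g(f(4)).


-12


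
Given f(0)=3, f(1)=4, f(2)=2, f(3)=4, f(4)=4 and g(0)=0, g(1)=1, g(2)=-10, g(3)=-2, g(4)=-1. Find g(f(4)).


f(4) = 4
g(4) = -1

-1


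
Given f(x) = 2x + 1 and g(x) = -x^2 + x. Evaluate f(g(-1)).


g(-1) = -2
f(-2) = -3

-3


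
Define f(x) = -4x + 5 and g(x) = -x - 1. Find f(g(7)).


g(7) = -8
f(-8) = 37

37


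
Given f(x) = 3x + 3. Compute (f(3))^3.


1728


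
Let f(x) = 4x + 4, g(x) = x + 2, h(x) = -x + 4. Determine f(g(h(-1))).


h(-1) = 5
g(5) = 7
f(7) = 32

32


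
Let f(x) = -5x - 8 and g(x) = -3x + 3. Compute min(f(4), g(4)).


f(4) = -28
g(4) = -9
min = -28

-28


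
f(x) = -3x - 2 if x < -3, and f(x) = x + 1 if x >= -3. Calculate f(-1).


-1 satisfies x >= -3
f(-1) = 0

0


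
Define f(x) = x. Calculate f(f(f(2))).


f(2) = 2
f(2) = 2
f(2) = 2

2


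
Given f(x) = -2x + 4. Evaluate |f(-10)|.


f(-10) = 24
|24| = 24

24


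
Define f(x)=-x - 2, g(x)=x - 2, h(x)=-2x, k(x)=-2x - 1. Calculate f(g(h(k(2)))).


k(2) = -5
h(-5) = 10
g(10) = 8
f(8) = -10

-10


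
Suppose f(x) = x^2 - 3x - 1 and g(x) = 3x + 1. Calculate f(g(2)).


27


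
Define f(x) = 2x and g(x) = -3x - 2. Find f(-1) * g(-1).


f(-1) = -2
g(-1) = 1
Product = -2

-2


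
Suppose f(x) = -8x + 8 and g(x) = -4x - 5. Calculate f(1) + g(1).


f(1) = 0
g(1) = -9
Sum = -9

-9


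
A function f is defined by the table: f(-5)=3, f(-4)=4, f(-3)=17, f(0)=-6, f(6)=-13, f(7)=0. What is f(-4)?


Reading from the table at x = -4

4


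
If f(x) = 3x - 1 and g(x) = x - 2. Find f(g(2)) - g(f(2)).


f(g(2)) = -1
g(f(2)) = 3
Difference = -4

-4


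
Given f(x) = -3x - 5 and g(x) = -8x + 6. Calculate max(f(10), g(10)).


f(10) = -35
g(10) = -74
max = -35

-35


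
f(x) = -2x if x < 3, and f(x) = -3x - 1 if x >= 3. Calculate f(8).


8 satisfies x >= 3
f(8) = -25

-25


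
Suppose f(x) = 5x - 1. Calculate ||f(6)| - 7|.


f(6) = 29
|29| = 29
|29 - 7| = 22

22


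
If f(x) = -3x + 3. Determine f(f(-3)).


f(-3) = 12
f(12) = -33

-33


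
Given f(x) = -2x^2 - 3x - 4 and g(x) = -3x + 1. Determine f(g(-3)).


g(-3) = 10
f(10) = (-2)*(10)^2 - 3*(10) - 4 = -234

-234


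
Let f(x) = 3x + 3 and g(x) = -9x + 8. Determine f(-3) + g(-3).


f(-3) = -6
g(-3) = 35
Sum = 29

29


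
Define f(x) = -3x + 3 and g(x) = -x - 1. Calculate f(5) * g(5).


72


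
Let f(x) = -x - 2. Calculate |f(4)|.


f(4) = -6
|-6| = 6

6


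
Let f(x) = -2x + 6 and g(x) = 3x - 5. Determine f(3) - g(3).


f(3) = 0
g(3) = 4
Difference = -4

-4


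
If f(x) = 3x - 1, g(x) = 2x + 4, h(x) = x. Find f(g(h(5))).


41


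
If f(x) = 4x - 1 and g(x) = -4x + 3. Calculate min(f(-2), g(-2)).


f(-2) = -9
g(-2) = 11
min = -9

-9


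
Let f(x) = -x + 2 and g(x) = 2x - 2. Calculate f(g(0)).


g(0) = -2
f(-2) = 4

4


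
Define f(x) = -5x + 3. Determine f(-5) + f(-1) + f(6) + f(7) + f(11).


f(-5) = 28
f(-1) = 8
f(6) = -27
f(7) = -32
f(11) = -52
Sum = -75

-75


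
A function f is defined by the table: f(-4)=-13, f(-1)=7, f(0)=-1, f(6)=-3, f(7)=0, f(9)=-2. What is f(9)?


Reading from the table at x = 9

-2


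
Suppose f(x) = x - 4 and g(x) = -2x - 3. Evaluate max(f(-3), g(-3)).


f(-3) = -7
g(-3) = 3
max = 3

3


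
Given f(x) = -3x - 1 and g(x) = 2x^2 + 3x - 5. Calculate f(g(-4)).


g(-4) = 15
f(15) = -46

-46


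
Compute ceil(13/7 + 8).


13/7 = 1.8571
1.8571 + 8 = 9.8571
ceil(9.8571) = 10

10


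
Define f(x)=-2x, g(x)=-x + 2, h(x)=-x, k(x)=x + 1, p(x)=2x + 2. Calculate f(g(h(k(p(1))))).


p(1) = 4
k(4) = 5
h(5) = -5
g(-5) = 7
f(7) = -14

-14


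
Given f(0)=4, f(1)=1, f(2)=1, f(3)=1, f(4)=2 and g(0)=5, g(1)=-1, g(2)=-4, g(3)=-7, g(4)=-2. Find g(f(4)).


f(4) = 2
g(2) = -4

-4


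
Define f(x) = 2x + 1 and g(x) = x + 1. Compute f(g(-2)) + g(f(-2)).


f(g(-2)) = -1
g(f(-2)) = -2
Sum = -3

-3


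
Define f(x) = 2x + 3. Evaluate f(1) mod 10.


5


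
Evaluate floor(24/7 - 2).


1


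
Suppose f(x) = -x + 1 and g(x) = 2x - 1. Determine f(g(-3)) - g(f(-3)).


f(g(-3)) = 8
g(f(-3)) = 7
Difference = 1

1


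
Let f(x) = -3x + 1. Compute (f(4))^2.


f(4) = -11
(-11)^2 = 121

121


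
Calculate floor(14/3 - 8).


14/3 = 4.6667
4.6667 - 8 = -3.3333
floor(-3.3333) = -4

-4


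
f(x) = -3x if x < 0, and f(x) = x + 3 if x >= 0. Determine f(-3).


-3 satisfies x < 0
f(-3) = 9

9


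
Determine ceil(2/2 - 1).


2/2 = 1
1 - 1 = 0
ceil(0) = 0

0


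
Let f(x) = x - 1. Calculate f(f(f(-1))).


f(-1) = -2
f(-2) = -3
f(-3) = -4

-4


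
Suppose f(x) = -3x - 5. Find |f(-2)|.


f(-2) = 1
|1| = 1

1


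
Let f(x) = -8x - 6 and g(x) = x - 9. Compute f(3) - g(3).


f(3) = -30
g(3) = -6
Difference = -24

-24


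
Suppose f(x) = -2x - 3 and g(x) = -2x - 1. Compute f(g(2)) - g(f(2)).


f(g(2)) = 7
g(f(2)) = 13
Difference = -6

-6


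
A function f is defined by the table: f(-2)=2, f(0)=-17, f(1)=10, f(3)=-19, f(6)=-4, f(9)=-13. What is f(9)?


Reading from the table at x = 9

-13


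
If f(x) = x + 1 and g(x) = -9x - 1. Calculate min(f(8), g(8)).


f(8) = 9
g(8) = -73
min = -73

-73


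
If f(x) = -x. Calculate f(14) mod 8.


2


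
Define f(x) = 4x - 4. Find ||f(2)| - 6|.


2


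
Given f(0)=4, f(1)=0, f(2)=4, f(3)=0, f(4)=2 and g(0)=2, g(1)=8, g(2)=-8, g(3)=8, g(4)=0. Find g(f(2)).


f(2) = 4
g(4) = 0

0


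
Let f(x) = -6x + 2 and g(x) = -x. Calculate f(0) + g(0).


f(0) = 2
g(0) = 0
Sum = 2

2


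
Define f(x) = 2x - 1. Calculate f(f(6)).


f(6) = 11
f(11) = 21

21


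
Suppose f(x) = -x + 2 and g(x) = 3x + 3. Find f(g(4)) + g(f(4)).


f(g(4)) = -13
g(f(4)) = -3
Sum = -16

-16


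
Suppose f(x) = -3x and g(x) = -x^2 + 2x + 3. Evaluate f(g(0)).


-9


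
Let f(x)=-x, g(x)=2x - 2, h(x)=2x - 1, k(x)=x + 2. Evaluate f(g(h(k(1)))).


k(1) = 3
h(3) = 5
g(5) = 8
f(8) = -8

-8


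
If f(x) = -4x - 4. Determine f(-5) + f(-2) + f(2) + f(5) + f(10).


f(-5) = 16
f(-2) = 4
f(2) = -12
f(5) = -24
f(10) = -44
Sum = -60

-60


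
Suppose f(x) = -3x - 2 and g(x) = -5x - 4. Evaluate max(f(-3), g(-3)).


f(-3) = 7
g(-3) = 11
max = 11

11


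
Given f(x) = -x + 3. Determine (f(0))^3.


f(0) = 3
(3)^3 = 27

27


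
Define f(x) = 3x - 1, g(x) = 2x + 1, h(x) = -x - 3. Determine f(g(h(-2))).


h(-2) = -1
g(-1) = -1
f(-1) = -4

-4


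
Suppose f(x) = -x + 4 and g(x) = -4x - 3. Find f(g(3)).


19


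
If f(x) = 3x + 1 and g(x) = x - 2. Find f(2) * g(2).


0


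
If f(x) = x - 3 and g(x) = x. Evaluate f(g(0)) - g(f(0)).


f(g(0)) = -3
g(f(0)) = -3
Difference = 0

0


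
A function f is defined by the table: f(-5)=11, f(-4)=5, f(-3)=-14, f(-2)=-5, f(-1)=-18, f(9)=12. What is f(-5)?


Reading from the table at x = -5

11


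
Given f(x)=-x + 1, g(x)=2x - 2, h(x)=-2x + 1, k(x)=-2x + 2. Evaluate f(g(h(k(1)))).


1


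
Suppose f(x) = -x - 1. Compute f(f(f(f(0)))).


f(0) = -1
f(-1) = 0
f(0) = -1
f(-1) = 0

0


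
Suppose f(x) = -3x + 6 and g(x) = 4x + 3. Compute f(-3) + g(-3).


f(-3) = 15
g(-3) = -9
Sum = 6

6


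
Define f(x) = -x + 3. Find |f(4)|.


f(4) = -1
|-1| = 1

1


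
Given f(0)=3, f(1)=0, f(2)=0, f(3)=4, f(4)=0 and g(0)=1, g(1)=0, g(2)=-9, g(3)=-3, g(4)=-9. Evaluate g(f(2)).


f(2) = 0
g(0) = 1

1


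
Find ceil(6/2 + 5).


6/2 = 3
3 + 5 = 8
ceil(8) = 8

8


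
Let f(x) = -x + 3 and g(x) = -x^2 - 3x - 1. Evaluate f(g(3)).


g(3) = -19
f(-19) = 22

22


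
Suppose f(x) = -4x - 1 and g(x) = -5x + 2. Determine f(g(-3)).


g(-3) = 17
f(17) = -69

-69


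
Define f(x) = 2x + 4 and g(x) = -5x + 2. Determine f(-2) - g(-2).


f(-2) = 0
g(-2) = 12
Difference = -12

-12


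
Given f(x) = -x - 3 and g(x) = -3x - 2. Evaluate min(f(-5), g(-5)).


2


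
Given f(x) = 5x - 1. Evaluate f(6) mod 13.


f(6) = 29
29 mod 13 = 3

3


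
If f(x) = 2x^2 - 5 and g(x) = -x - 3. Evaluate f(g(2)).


45


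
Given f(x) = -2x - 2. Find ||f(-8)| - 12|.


f(-8) = 14
|14| = 14
|14 - 12| = 2

2


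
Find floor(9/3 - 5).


9/3 = 3
3 - 5 = -2
floor(-2) = -2

-2


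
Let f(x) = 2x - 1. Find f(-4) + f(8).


f(-4) = -9
f(8) = 15
Sum = 6

6


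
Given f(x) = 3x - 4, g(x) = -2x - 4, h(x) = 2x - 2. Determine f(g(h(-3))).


h(-3) = -8
g(-8) = 12
f(12) = 32

32


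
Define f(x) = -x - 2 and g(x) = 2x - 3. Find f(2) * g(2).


f(2) = -4
g(2) = 1
Product = -4

-4


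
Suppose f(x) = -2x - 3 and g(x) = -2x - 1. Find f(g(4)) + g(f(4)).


f(g(4)) = 15
g(f(4)) = 21
Sum = 36

36


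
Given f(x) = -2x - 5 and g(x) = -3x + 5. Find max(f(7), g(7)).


f(7) = -19
g(7) = -16
max = -16

-16


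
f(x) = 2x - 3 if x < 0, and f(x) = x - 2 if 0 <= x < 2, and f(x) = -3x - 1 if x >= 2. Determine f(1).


-1


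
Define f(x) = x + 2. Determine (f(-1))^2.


f(-1) = 1
(1)^2 = 1

1


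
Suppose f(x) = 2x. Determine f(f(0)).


0


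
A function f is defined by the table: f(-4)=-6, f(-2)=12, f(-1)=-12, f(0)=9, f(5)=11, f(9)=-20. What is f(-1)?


-12


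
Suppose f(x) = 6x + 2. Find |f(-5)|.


f(-5) = -28
|-28| = 28

28


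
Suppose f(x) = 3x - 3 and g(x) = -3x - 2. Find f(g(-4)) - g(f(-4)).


-16


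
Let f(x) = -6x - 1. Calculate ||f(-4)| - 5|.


18


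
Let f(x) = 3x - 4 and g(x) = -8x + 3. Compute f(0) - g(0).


f(0) = -4
g(0) = 3
Difference = -7

-7


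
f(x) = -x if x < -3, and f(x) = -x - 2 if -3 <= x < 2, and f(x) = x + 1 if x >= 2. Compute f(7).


7 satisfies x >= 2
f(7) = 8

8


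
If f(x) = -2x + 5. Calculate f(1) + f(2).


f(1) = 3
f(2) = 1
Sum = 4

4


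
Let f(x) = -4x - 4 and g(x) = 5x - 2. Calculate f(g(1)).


g(1) = 3
f(3) = -16

-16


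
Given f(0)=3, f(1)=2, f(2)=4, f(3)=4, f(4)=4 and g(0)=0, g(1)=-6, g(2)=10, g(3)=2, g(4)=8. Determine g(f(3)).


f(3) = 4
g(4) = 8

8


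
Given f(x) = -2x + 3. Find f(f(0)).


-3


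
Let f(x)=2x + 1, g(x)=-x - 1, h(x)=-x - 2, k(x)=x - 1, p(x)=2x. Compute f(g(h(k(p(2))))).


p(2) = 4
k(4) = 3
h(3) = -5
g(-5) = 4
f(4) = 9

9


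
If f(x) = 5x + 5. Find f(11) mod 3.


f(11) = 60
60 mod 3 = 0

0


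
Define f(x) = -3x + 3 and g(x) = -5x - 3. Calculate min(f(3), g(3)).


-18


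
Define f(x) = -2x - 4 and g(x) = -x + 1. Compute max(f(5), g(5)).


f(5) = -14
g(5) = -4
max = -4

-4


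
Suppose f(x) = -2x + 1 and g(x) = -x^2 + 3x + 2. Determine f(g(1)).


g(1) = 4
f(4) = -7

-7


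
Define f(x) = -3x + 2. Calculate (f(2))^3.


f(2) = -4
(-4)^3 = -64

-64


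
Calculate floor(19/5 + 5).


8


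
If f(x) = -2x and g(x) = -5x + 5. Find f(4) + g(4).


-23


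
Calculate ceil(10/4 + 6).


10/4 = 2.5
2.5 + 6 = 8.5
ceil(8.5) = 9

9


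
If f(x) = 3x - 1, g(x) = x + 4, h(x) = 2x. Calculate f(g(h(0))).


11


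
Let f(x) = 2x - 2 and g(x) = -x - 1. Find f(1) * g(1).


0


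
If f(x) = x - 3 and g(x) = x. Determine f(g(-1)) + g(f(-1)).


f(g(-1)) = -4
g(f(-1)) = -4
Sum = -8

-8


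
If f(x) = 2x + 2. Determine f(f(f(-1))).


f(-1) = 0
f(0) = 2
f(2) = 6

6


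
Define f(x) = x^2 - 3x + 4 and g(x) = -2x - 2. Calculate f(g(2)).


g(2) = -6
f(-6) = 1*(-6)^2 - 3*(-6) + 4 = 58

58


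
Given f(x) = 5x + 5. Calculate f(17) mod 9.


f(17) = 90
90 mod 9 = 0

0


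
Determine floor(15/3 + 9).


15/3 = 5
5 + 9 = 14
floor(14) = 14

14


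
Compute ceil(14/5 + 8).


14/5 = 2.8
2.8 + 8 = 10.8
ceil(10.8) = 11

11


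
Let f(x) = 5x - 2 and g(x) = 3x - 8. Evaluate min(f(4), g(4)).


4


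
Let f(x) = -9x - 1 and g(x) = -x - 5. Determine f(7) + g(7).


-76


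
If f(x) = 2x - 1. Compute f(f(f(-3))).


f(-3) = -7
f(-7) = -15
f(-15) = -31

-31


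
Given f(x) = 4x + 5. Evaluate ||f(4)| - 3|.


f(4) = 21
|21| = 21
|21 - 3| = 18

18


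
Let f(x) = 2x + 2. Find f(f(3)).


f(3) = 8
f(8) = 18

18


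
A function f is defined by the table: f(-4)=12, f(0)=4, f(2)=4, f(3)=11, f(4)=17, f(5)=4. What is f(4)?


Reading from the table at x = 4

17


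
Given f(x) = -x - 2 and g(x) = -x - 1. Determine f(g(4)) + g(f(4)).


f(g(4)) = 3
g(f(4)) = 5
Sum = 8

8


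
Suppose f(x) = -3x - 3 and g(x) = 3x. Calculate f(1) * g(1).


f(1) = -6
g(1) = 3
Product = -18

-18


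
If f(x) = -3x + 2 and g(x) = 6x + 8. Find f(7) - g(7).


-69


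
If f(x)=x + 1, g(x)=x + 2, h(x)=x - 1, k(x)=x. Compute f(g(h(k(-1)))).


k(-1) = -1
h(-1) = -2
g(-2) = 0
f(0) = 1

1


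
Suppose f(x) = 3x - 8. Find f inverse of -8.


Solve 3x - 8 = -8
x = (-8 + 8) / 3 = 0

0


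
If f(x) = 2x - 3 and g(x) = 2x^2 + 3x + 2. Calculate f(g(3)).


g(3) = 29
f(29) = 55

55


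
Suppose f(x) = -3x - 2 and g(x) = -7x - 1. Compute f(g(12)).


g(12) = -85
f(-85) = 253

253


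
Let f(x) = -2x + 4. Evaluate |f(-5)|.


f(-5) = 14
|14| = 14

14


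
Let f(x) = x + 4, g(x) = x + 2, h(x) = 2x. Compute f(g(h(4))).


h(4) = 8
g(8) = 10
f(10) = 14

14


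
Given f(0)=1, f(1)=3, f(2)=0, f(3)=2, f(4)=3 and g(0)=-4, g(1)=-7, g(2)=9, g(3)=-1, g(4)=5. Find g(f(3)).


f(3) = 2
g(2) = 9

9


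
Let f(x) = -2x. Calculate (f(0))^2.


f(0) = 0
(0)^2 = 0

0


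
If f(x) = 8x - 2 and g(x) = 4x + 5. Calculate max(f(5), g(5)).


f(5) = 38
g(5) = 25
max = 38

38


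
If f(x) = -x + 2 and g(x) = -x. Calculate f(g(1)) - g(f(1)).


f(g(1)) = 3
g(f(1)) = -1
Difference = 4

4


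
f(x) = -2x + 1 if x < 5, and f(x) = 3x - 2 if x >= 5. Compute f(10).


10 satisfies x >= 5
f(10) = 28

28


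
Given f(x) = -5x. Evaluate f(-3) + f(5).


f(-3) = 15
f(5) = -25
Sum = -10

-10


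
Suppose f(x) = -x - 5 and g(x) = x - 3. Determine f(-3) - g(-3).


f(-3) = -2
g(-3) = -6
Difference = 4

4


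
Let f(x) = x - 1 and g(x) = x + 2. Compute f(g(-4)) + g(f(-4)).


f(g(-4)) = -3
g(f(-4)) = -3
Sum = -6

-6


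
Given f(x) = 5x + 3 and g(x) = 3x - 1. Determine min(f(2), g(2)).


f(2) = 13
g(2) = 5
min = 5

5


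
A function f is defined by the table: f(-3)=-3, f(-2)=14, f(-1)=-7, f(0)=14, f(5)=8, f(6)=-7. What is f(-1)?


Reading from the table at x = -1

-7


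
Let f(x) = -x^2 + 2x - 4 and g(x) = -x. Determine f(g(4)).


g(4) = -4
f(-4) = (-1)*(-4)^2 + 2*(-4) - 4 = -28

-28


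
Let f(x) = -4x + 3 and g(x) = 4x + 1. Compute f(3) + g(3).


4


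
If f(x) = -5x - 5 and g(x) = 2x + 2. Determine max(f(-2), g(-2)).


5


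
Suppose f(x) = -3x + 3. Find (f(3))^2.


f(3) = -6
(-6)^2 = 36

36


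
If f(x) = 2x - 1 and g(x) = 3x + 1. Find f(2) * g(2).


21


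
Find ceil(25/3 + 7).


25/3 = 8.3333
8.3333 + 7 = 15.3333
ceil(15.3333) = 16

16


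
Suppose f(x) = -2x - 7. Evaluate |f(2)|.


f(2) = -11
|-11| = 11

11


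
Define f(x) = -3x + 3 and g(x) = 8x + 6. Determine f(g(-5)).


g(-5) = -34
f(-34) = 105

105


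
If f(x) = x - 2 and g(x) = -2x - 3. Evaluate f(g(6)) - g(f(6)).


f(g(6)) = -17
g(f(6)) = -11
Difference = -6

-6


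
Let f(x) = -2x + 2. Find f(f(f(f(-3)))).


f(-3) = 8
f(8) = -14
f(-14) = 30
f(30) = -58

-58


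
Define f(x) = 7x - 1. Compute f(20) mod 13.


f(20) = 139
139 mod 13 = 9

9


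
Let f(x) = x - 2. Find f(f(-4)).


f(-4) = -6
f(-6) = -8

-8


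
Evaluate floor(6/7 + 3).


3


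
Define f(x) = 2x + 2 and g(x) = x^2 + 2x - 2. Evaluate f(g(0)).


g(0) = -2
f(-2) = -2

-2


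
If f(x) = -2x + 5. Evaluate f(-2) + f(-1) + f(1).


f(-2) = 9
f(-1) = 7
f(1) = 3
Sum = 19

19


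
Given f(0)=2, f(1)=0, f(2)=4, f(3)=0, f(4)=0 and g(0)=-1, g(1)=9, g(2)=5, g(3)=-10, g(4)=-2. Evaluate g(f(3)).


f(3) = 0
g(0) = -1

-1


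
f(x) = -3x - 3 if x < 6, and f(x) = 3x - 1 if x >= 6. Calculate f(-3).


-3 satisfies x < 6
f(-3) = 6

6


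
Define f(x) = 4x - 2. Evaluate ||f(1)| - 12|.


10


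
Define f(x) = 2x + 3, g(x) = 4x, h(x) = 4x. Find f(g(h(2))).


h(2) = 8
g(8) = 32
f(32) = 67

67


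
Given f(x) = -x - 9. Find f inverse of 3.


Solve -x - 9 = 3
x = (3 + 9) / (-1) = -12

-12


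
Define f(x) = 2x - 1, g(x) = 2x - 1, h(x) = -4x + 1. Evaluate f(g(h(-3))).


h(-3) = 13
g(13) = 25
f(25) = 49

49


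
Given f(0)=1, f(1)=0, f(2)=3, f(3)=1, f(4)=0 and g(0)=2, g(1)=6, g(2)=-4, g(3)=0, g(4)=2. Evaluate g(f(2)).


f(2) = 3
g(3) = 0

0


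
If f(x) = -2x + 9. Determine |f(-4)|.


f(-4) = 17
|17| = 17

17


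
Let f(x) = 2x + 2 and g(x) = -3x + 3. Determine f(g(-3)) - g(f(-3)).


f(g(-3)) = 26
g(f(-3)) = 15
Difference = 11

11


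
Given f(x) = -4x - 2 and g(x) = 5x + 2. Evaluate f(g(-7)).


130


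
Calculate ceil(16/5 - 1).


16/5 = 3.2
3.2 - 1 = 2.2
ceil(2.2) = 3

3


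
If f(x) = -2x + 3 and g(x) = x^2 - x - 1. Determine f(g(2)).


g(2) = 1
f(1) = 1

1


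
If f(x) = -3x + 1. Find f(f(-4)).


f(-4) = 13
f(13) = -38

-38


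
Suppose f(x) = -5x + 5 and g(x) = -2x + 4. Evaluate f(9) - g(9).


f(9) = -40
g(9) = -14
Difference = -26

-26


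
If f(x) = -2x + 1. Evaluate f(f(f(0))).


f(0) = 1
f(1) = -1
f(-1) = 3

3


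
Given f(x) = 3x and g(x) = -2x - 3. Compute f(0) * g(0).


f(0) = 0
g(0) = -3
Product = 0

0


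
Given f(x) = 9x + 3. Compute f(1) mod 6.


f(1) = 12
12 mod 6 = 0

0


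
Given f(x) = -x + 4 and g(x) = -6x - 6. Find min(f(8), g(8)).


f(8) = -4
g(8) = -54
min = -54

-54


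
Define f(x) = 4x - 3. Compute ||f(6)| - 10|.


f(6) = 21
|21| = 21
|21 - 10| = 11

11


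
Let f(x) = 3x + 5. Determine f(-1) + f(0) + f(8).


36


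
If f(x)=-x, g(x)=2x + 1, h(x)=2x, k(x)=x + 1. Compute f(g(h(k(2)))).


k(2) = 3
h(3) = 6
g(6) = 13
f(13) = -13

-13


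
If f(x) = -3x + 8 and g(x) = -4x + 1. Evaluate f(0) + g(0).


f(0) = 8
g(0) = 1
Sum = 9

9


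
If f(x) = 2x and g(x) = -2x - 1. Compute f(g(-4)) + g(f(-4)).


29


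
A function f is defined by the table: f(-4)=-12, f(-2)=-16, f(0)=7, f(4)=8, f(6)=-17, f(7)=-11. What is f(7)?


Reading from the table at x = 7

-11


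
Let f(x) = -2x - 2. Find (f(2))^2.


f(2) = -6
(-6)^2 = 36

36


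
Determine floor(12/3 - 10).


12/3 = 4
4 - 10 = -6
floor(-6) = -6

-6


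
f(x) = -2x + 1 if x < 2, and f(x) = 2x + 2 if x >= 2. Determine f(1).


1 satisfies x < 2
f(1) = -1

-1


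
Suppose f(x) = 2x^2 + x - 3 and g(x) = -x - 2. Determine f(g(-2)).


-3


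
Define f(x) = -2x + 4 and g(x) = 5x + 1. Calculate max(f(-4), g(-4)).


f(-4) = 12
g(-4) = -19
max = 12

12


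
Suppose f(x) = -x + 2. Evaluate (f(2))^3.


f(2) = 0
(0)^3 = 0

0


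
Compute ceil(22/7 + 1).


22/7 = 3.1429
3.1429 + 1 = 4.1429
ceil(4.1429) = 5

5


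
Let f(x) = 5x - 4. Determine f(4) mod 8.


f(4) = 16
16 mod 8 = 0

0


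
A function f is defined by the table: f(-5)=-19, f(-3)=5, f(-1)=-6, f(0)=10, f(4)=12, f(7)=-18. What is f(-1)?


Reading from the table at x = -1

-6


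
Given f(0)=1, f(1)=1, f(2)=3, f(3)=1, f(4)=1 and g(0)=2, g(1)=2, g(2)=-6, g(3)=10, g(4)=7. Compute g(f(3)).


f(3) = 1
g(1) = 2

2


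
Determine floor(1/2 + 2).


1/2 = 0.5
0.5 + 2 = 2.5
floor(2.5) = 2

2


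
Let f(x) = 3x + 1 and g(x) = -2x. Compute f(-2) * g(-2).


f(-2) = -5
g(-2) = 4
Product = -20

-20


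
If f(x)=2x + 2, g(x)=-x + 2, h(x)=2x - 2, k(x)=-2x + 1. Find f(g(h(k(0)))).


k(0) = 1
h(1) = 0
g(0) = 2
f(2) = 6

6


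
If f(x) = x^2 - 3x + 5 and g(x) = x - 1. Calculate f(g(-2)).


g(-2) = -3
f(-3) = 1*(-3)^2 - 3*(-3) + 5 = 23

23


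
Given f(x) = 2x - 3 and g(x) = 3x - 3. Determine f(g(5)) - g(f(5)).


3


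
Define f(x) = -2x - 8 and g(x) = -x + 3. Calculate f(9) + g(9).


-32


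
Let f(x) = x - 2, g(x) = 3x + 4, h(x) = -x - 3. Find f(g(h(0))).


h(0) = -3
g(-3) = -5
f(-5) = -7

-7


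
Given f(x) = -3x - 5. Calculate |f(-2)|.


f(-2) = 1
|1| = 1

1


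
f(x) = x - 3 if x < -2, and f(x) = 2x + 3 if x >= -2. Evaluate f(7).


7 satisfies x >= -2
f(7) = 17

17


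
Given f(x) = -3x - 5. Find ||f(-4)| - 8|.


1


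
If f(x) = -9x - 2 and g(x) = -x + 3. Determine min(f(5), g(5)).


f(5) = -47
g(5) = -2
min = -47

-47
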